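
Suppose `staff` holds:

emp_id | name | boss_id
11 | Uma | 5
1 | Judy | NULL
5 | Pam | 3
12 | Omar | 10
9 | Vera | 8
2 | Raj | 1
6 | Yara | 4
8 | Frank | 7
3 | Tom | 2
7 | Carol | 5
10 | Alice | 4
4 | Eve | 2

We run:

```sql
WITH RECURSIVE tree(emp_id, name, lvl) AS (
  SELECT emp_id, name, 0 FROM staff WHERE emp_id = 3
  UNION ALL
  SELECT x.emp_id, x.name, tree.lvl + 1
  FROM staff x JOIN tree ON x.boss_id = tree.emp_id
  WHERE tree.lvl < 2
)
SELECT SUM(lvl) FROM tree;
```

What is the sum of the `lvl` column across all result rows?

5

Base: emp_id=3 (Tom) at lvl 0.
Iteration 1: rows with boss_id in {3} -> Pam (id 5, lvl 1).
Iteration 2: rows with boss_id in {5} -> Carol (id 7, lvl 2), Uma (id 11, lvl 2).
Iteration 3: lvl < 2 fails for all current rows; recursion stops.
SUM(lvl) = 0 + 1 + 2 + 2 = 5.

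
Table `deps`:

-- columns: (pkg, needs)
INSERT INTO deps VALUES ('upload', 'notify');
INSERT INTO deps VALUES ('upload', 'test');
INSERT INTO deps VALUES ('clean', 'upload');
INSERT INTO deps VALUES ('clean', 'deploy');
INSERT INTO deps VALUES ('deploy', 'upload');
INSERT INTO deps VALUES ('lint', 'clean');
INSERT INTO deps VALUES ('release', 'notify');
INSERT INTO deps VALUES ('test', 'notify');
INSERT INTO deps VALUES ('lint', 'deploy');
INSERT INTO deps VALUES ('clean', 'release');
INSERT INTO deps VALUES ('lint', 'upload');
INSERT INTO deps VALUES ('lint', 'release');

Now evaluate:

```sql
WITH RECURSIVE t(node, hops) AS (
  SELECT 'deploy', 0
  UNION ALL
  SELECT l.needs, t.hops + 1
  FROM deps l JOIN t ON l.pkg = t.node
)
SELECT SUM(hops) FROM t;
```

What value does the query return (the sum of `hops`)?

8

Base: (deploy, hops=0).
Iteration 1: edges from {deploy} -> (upload, hops=1).
Iteration 2: edges from {upload} -> (notify, hops=2), (test, hops=2).
Iteration 3: edges from {notify,test} -> (notify, hops=3).
Iteration 4: no outgoing edges from {notify}; recursion stops.
SUM(hops) = 0 + 1 + 2 + 2 + 3 = 8.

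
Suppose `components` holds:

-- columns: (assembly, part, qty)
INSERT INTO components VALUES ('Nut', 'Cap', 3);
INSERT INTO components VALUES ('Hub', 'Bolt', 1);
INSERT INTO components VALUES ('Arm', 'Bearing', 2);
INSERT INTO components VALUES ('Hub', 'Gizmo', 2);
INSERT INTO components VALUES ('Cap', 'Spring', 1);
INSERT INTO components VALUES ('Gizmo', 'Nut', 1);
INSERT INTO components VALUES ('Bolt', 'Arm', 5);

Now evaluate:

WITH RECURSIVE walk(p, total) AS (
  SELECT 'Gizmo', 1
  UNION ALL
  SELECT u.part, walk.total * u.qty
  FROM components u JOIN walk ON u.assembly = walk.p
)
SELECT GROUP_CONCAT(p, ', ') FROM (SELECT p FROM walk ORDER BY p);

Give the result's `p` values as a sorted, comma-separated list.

Cap, Gizmo, Nut, Spring

Base: (Gizmo, total=1).
Iteration 1: components of {Gizmo} -> Nut = 1*1 = 1.
Iteration 2: components of {Nut} -> Cap = 1*3 = 3.
Iteration 3: components of {Cap} -> Spring = 3*1 = 3.
Iteration 4: no further components; recursion stops.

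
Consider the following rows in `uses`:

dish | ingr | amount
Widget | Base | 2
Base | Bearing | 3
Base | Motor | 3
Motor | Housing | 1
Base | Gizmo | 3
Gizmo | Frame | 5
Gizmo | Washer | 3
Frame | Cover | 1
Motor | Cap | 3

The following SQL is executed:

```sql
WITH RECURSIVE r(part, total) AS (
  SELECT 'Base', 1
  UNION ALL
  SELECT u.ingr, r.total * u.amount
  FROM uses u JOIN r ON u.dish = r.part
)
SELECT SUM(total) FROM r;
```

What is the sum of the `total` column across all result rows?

Base: (Base, total=1).
Iteration 1: components of {Base} -> Bearing = 1*3 = 3, Gizmo = 1*3 = 3, Motor = 1*3 = 3.
Iteration 2: components of {Bearing,Gizmo,Motor} -> Cap = 3*3 = 9, Frame = 3*5 = 15, Housing = 3*1 = 3, Washer = 3*3 = 9.
Iteration 3: components of {Cap,Frame,Housing,Washer} -> Cover = 15*1 = 15.
Iteration 4: no further components; recursion stops.
SUM(total) = 1 + 3 + 3 + 3 + 3 + 9 + 15 + 9 + 15 = 61.

61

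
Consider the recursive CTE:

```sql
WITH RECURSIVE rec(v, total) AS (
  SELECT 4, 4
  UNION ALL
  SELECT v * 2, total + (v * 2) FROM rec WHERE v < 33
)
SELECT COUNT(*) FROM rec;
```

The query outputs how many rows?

5

Base: v=4, total=4.
Iteration 1: 4 < 33 holds -> v = 4 * 2 = 8, total = 4 + 8 = 12.
Iteration 2: 8 < 33 holds -> v = 8 * 2 = 16, total = 12 + 16 = 28.
Iteration 3: 16 < 33 holds -> v = 16 * 2 = 32, total = 28 + 32 = 60.
Iteration 4: 32 < 33 holds -> v = 32 * 2 = 64, total = 60 + 64 = 124.
Iteration 5: 64 < 33 fails; recursion stops.
Total rows emitted: 5.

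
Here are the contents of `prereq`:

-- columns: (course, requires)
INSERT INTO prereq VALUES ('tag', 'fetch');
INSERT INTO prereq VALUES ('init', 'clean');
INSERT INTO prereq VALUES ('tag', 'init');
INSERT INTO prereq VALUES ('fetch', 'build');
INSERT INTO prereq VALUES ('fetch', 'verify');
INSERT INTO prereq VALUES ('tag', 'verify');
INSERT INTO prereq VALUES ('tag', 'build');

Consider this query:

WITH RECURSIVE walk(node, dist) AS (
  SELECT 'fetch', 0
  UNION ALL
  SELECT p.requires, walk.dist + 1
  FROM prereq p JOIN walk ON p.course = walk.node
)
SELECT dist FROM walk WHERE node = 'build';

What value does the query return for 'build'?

1

Base: (fetch, dist=0).
Iteration 1: edges from {fetch} -> (build, dist=1), (verify, dist=1).
Iteration 2: no outgoing edges from {build,verify}; recursion stops.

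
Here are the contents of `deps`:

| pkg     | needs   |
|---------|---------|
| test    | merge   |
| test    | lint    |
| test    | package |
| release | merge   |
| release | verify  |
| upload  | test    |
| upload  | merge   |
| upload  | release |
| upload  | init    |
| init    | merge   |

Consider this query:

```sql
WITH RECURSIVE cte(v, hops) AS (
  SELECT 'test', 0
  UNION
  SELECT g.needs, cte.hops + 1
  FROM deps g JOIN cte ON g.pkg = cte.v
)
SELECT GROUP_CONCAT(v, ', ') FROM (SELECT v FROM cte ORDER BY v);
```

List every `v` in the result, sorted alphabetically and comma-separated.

lint, merge, package, test

Base: (test, hops=0).
Iteration 1: edges from {test} -> (lint, hops=1), (merge, hops=1), (package, hops=1).
Iteration 2: no outgoing edges from {lint,merge,package}; recursion stops.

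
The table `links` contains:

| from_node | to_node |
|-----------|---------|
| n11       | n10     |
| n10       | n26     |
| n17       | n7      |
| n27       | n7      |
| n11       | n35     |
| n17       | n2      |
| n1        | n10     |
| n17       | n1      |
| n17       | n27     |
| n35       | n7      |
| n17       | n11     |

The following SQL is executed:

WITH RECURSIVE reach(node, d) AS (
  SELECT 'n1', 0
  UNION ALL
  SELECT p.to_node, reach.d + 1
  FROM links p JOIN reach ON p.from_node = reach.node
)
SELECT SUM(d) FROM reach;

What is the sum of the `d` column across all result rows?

3

Base: (n1, d=0).
Iteration 1: edges from {n1} -> (n10, d=1).
Iteration 2: edges from {n10} -> (n26, d=2).
Iteration 3: no outgoing edges from {n26}; recursion stops.
SUM(d) = 0 + 1 + 2 = 3.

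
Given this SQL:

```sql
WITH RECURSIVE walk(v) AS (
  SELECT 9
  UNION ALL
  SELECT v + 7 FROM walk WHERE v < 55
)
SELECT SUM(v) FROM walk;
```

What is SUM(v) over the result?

Base: v=9.
Iteration 1: 9 < 55 holds -> v = 9 + 7 = 16.
Iteration 2: 16 < 55 holds -> v = 16 + 7 = 23.
Iteration 3: 23 < 55 holds -> v = 23 + 7 = 30.
Iteration 4: 30 < 55 holds -> v = 30 + 7 = 37.
Iteration 5: 37 < 55 holds -> v = 37 + 7 = 44.
Iteration 6: 44 < 55 holds -> v = 44 + 7 = 51.
Iteration 7: 51 < 55 holds -> v = 51 + 7 = 58.
Iteration 8: 58 < 55 fails; recursion stops.
SUM(v) = 9 + 16 + 23 + 30 + 37 + 44 + 51 + 58 = 268.

268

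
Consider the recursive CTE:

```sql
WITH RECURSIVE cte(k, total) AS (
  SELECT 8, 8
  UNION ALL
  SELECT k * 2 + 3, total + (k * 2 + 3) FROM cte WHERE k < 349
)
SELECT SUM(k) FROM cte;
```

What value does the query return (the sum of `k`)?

675

Base: k=8, total=8.
Iteration 1: 8 < 349 holds -> k = 8 * 2 + 3 = 19, total = 8 + 19 = 27.
Iteration 2: 19 < 349 holds -> k = 19 * 2 + 3 = 41, total = 27 + 41 = 68.
Iteration 3: 41 < 349 holds -> k = 41 * 2 + 3 = 85, total = 68 + 85 = 153.
Iteration 4: 85 < 349 holds -> k = 85 * 2 + 3 = 173, total = 153 + 173 = 326.
Iteration 5: 173 < 349 holds -> k = 173 * 2 + 3 = 349, total = 326 + 349 = 675.
Iteration 6: 349 < 349 fails; recursion stops.
SUM(k) = 8 + 19 + 41 + 85 + 173 + 349 = 675.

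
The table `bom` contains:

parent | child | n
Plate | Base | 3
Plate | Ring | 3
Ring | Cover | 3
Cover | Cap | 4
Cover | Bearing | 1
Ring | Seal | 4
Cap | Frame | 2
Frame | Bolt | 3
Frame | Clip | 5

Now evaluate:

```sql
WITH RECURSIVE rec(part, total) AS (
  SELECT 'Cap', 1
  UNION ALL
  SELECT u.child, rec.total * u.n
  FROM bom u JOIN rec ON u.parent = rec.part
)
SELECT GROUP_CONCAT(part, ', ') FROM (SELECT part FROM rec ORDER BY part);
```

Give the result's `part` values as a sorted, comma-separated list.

Base: (Cap, total=1).
Iteration 1: components of {Cap} -> Frame = 1*2 = 2.
Iteration 2: components of {Frame} -> Bolt = 2*3 = 6, Clip = 2*5 = 10.
Iteration 3: no further components; recursion stops.

Bolt, Cap, Clip, Frame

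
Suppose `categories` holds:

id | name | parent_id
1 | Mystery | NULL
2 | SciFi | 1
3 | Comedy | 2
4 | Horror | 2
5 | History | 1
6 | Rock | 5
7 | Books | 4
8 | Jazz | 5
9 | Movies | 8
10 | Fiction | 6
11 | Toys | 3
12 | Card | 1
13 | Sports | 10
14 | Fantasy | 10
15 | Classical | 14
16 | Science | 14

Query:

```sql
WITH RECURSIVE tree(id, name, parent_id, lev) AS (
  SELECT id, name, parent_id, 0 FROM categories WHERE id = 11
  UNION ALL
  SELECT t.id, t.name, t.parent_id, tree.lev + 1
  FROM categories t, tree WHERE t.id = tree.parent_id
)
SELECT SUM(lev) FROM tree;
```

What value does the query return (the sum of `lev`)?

Base: id=11 (Toys), parent_id=3, lev 0.
Iteration 1: join on id=3 -> Comedy (id 3, parent_id=2, lev 1).
Iteration 2: join on id=2 -> SciFi (id 2, parent_id=1, lev 2).
Iteration 3: join on id=1 -> Mystery (id 1, parent_id=NULL, lev 3).
Iteration 4: parent_id is NULL; no match; recursion stops.
SUM(lev) = 0 + 1 + 2 + 3 = 6.

6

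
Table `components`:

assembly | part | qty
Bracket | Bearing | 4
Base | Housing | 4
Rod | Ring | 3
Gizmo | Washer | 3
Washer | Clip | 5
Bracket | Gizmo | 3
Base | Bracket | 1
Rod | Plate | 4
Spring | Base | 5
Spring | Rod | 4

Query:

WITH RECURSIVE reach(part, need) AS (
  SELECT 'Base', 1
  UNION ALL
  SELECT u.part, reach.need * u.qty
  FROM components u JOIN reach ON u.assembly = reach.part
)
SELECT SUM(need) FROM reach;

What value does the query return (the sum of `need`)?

67

Base: (Base, need=1).
Iteration 1: components of {Base} -> Bracket = 1*1 = 1, Housing = 1*4 = 4.
Iteration 2: components of {Bracket,Housing} -> Bearing = 1*4 = 4, Gizmo = 1*3 = 3.
Iteration 3: components of {Bearing,Gizmo} -> Washer = 3*3 = 9.
Iteration 4: components of {Washer} -> Clip = 9*5 = 45.
Iteration 5: no further components; recursion stops.
SUM(need) = 1 + 1 + 4 + 3 + 4 + 9 + 45 = 67.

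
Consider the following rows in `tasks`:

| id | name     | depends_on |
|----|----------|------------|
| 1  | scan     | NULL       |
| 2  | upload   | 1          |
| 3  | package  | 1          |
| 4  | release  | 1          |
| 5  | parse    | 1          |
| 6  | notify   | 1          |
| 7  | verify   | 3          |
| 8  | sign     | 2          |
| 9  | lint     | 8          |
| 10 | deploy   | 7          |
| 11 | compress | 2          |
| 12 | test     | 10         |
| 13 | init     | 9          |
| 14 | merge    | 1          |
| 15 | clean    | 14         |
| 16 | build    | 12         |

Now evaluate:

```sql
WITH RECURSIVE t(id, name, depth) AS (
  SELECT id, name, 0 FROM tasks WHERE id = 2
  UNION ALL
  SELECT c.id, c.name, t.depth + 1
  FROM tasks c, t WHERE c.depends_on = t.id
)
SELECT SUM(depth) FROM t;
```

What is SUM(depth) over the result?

Base: id=2 (upload) at depth 0.
Iteration 1: rows with depends_on in {2} -> sign (id 8, depth 1), compress (id 11, depth 1).
Iteration 2: rows with depends_on in {8,11} -> lint (id 9, depth 2).
Iteration 3: rows with depends_on in {9} -> init (id 13, depth 3).
Iteration 4: no rows with depends_on in {13}; recursion stops.
SUM(depth) = 0 + 1 + 1 + 2 + 3 = 7.

7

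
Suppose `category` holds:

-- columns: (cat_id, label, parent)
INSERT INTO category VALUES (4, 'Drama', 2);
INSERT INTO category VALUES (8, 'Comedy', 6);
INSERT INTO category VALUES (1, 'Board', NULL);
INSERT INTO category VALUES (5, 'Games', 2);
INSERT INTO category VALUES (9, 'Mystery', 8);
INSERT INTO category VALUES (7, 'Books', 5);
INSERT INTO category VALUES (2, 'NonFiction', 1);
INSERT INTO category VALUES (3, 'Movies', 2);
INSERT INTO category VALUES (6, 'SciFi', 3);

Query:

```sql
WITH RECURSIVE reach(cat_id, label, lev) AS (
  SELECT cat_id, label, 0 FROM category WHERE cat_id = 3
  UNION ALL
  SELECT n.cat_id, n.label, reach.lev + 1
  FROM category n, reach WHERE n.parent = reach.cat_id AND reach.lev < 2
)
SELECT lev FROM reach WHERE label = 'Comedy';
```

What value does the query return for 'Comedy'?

2

Base: cat_id=3 (Movies) at lev 0.
Iteration 1: rows with parent in {3} -> SciFi (id 6, lev 1).
Iteration 2: rows with parent in {6} -> Comedy (id 8, lev 2).
Iteration 3: lev < 2 fails for all current rows; recursion stops.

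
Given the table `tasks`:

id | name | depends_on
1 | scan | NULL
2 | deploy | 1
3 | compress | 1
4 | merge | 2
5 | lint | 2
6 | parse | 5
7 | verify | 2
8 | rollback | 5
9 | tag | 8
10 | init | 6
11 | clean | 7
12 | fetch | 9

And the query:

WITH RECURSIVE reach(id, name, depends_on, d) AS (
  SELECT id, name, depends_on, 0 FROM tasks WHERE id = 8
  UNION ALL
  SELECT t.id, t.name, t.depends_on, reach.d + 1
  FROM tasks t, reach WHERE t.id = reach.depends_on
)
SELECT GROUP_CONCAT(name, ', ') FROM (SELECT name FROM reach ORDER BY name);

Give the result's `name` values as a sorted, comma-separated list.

deploy, lint, rollback, scan

Base: id=8 (rollback), depends_on=5, d 0.
Iteration 1: join on id=5 -> lint (id 5, depends_on=2, d 1).
Iteration 2: join on id=2 -> deploy (id 2, depends_on=1, d 2).
Iteration 3: join on id=1 -> scan (id 1, depends_on=NULL, d 3).
Iteration 4: depends_on is NULL; no match; recursion stops.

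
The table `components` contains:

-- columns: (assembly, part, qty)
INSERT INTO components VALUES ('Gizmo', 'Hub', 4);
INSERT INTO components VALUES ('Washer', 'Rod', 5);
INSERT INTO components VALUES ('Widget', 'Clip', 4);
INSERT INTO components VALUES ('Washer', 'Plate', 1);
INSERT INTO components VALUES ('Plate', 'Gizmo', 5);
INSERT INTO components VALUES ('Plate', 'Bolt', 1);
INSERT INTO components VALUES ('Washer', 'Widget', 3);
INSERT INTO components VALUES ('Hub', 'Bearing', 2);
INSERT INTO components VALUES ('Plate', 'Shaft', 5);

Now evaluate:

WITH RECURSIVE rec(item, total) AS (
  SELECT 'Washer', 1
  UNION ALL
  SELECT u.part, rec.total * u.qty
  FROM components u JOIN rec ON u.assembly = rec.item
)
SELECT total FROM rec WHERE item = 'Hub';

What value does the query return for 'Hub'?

Base: (Washer, total=1).
Iteration 1: components of {Washer} -> Plate = 1*1 = 1, Rod = 1*5 = 5, Widget = 1*3 = 3.
Iteration 2: components of {Plate,Rod,Widget} -> Bolt = 1*1 = 1, Clip = 3*4 = 12, Gizmo = 1*5 = 5, Shaft = 1*5 = 5.
Iteration 3: components of {Bolt,Clip,Gizmo,Shaft} -> Hub = 5*4 = 20.
Iteration 4: components of {Hub} -> Bearing = 20*2 = 40.
Iteration 5: no further components; recursion stops.

20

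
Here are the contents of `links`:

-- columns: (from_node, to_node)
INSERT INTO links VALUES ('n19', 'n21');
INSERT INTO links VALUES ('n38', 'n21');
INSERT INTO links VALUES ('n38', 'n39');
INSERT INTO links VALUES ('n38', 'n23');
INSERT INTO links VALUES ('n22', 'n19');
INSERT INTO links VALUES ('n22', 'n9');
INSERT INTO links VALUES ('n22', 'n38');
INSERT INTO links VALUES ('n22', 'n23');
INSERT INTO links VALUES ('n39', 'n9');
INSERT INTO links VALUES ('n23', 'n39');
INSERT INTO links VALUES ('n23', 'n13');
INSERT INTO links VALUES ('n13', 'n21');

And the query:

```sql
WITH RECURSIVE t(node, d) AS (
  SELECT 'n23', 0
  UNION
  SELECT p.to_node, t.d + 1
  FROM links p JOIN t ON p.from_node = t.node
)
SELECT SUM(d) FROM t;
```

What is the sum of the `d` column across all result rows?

6

Base: (n23, d=0).
Iteration 1: edges from {n23} -> (n13, d=1), (n39, d=1).
Iteration 2: edges from {n13,n39} -> (n21, d=2), (n9, d=2).
Iteration 3: no outgoing edges from {n21,n9}; recursion stops.
SUM(d) = 0 + 1 + 1 + 2 + 2 = 6.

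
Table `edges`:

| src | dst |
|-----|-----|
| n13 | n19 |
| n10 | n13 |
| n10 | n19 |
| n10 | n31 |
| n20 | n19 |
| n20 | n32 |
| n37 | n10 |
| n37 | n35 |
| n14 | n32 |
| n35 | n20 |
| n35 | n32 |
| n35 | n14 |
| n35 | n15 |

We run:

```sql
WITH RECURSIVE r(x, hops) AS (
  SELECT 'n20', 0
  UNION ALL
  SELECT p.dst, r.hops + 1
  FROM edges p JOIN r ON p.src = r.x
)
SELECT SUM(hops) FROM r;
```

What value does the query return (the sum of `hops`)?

Base: (n20, hops=0).
Iteration 1: edges from {n20} -> (n19, hops=1), (n32, hops=1).
Iteration 2: no outgoing edges from {n19,n32}; recursion stops.
SUM(hops) = 0 + 1 + 1 = 2.

2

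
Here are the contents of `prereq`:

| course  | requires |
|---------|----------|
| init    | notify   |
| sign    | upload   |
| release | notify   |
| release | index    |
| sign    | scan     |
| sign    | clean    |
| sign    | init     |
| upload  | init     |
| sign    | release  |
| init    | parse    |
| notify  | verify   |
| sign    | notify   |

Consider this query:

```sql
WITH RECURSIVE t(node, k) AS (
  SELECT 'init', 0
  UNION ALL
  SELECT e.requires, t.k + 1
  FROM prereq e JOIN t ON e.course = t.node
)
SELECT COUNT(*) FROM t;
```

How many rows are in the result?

Base: (init, k=0).
Iteration 1: edges from {init} -> (notify, k=1), (parse, k=1).
Iteration 2: edges from {notify,parse} -> (verify, k=2).
Iteration 3: no outgoing edges from {verify}; recursion stops.
Total rows emitted: 4.

4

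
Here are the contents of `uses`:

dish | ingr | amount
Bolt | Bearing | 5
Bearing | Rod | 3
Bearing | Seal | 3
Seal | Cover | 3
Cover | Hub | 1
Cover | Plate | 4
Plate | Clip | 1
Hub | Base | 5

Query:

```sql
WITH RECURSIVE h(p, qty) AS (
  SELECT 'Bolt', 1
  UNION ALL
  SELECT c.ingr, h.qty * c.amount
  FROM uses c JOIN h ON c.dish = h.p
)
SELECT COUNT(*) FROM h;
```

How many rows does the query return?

9

Base: (Bolt, qty=1).
Iteration 1: components of {Bolt} -> Bearing = 1*5 = 5.
Iteration 2: components of {Bearing} -> Rod = 5*3 = 15, Seal = 5*3 = 15.
Iteration 3: components of {Rod,Seal} -> Cover = 15*3 = 45.
Iteration 4: components of {Cover} -> Hub = 45*1 = 45, Plate = 45*4 = 180.
Iteration 5: components of {Hub,Plate} -> Base = 45*5 = 225, Clip = 180*1 = 180.
Iteration 6: no further components; recursion stops.
Total rows emitted: 9.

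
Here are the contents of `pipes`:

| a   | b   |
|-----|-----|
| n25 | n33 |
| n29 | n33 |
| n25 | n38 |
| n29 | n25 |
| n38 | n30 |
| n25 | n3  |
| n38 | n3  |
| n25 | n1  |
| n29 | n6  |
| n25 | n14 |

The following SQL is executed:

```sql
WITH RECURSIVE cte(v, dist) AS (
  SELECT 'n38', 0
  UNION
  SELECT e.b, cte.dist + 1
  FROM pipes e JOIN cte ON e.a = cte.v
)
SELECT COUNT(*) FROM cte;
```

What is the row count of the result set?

Base: (n38, dist=0).
Iteration 1: edges from {n38} -> (n3, dist=1), (n30, dist=1).
Iteration 2: no outgoing edges from {n3,n30}; recursion stops.
Total rows emitted: 3.

3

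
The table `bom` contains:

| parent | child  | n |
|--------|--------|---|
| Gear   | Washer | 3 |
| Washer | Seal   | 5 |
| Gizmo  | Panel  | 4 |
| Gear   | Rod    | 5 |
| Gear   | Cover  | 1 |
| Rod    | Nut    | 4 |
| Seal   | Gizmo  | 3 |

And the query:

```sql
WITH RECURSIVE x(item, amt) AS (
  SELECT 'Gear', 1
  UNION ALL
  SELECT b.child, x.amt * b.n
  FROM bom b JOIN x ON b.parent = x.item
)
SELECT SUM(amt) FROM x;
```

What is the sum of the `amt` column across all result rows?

270

Base: (Gear, amt=1).
Iteration 1: components of {Gear} -> Cover = 1*1 = 1, Rod = 1*5 = 5, Washer = 1*3 = 3.
Iteration 2: components of {Cover,Rod,Washer} -> Nut = 5*4 = 20, Seal = 3*5 = 15.
Iteration 3: components of {Nut,Seal} -> Gizmo = 15*3 = 45.
Iteration 4: components of {Gizmo} -> Panel = 45*4 = 180.
Iteration 5: no further components; recursion stops.
SUM(amt) = 1 + 3 + 5 + 1 + 15 + 20 + 45 + 180 = 270.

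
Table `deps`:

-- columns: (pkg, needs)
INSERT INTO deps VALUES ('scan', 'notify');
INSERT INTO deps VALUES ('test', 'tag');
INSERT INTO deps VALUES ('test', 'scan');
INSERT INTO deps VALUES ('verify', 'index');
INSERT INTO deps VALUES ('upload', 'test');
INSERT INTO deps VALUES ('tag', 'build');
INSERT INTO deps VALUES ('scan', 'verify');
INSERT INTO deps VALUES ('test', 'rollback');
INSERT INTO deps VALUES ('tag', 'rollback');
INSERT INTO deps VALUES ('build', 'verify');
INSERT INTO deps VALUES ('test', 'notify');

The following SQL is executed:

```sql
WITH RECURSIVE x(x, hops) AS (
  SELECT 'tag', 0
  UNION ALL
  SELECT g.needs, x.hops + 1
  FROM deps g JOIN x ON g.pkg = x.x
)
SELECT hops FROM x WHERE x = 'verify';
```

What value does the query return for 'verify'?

Base: (tag, hops=0).
Iteration 1: edges from {tag} -> (build, hops=1), (rollback, hops=1).
Iteration 2: edges from {build,rollback} -> (verify, hops=2).
Iteration 3: edges from {verify} -> (index, hops=3).
Iteration 4: no outgoing edges from {index}; recursion stops.

2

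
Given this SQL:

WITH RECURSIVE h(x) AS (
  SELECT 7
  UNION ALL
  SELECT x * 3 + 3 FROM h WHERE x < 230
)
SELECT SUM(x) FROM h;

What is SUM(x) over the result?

1021

Base: x=7.
Iteration 1: 7 < 230 holds -> x = 7 * 3 + 3 = 24.
Iteration 2: 24 < 230 holds -> x = 24 * 3 + 3 = 75.
Iteration 3: 75 < 230 holds -> x = 75 * 3 + 3 = 228.
Iteration 4: 228 < 230 holds -> x = 228 * 3 + 3 = 687.
Iteration 5: 687 < 230 fails; recursion stops.
SUM(x) = 7 + 24 + 75 + 228 + 687 = 1021.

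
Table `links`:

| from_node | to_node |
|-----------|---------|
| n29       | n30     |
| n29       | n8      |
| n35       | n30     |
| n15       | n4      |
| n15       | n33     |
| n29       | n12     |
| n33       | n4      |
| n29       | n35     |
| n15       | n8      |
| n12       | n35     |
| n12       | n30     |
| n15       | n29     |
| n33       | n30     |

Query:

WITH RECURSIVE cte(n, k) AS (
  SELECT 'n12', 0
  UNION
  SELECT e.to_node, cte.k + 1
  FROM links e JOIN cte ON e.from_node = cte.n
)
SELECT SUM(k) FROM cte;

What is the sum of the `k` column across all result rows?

Base: (n12, k=0).
Iteration 1: edges from {n12} -> (n30, k=1), (n35, k=1).
Iteration 2: edges from {n30,n35} -> (n30, k=2).
Iteration 3: no outgoing edges from {n30}; recursion stops.
SUM(k) = 0 + 1 + 1 + 2 = 4.

4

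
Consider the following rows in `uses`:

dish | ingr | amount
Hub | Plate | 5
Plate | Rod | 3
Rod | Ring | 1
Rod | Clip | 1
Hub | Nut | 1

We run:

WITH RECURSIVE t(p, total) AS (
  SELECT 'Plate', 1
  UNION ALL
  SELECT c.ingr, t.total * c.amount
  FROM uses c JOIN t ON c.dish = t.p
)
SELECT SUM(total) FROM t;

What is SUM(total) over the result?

10

Base: (Plate, total=1).
Iteration 1: components of {Plate} -> Rod = 1*3 = 3.
Iteration 2: components of {Rod} -> Clip = 3*1 = 3, Ring = 3*1 = 3.
Iteration 3: no further components; recursion stops.
SUM(total) = 1 + 3 + 3 + 3 = 10.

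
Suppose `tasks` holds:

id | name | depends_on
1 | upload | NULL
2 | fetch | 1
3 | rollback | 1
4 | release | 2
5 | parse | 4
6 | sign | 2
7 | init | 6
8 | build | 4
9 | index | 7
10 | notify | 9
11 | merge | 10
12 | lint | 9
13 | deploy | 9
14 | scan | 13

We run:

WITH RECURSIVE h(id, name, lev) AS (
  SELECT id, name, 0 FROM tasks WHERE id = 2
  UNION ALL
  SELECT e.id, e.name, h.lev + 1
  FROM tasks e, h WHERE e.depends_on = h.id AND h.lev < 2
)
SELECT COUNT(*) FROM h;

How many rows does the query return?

Base: id=2 (fetch) at lev 0.
Iteration 1: rows with depends_on in {2} -> release (id 4, lev 1), sign (id 6, lev 1).
Iteration 2: rows with depends_on in {4,6} -> parse (id 5, lev 2), init (id 7, lev 2), build (id 8, lev 2).
Iteration 3: lev < 2 fails for all current rows; recursion stops.
Total rows emitted: 6.

6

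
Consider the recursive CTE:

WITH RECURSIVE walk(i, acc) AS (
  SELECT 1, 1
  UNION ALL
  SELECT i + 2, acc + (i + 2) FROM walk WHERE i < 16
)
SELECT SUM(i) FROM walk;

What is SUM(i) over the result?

81

Base: i=1, acc=1.
Iteration 1: 1 < 16 holds -> i = 1 + 2 = 3, acc = 1 + 3 = 4.
Iteration 2: 3 < 16 holds -> i = 3 + 2 = 5, acc = 4 + 5 = 9.
Iteration 3: 5 < 16 holds -> i = 5 + 2 = 7, acc = 9 + 7 = 16.
Iteration 4: 7 < 16 holds -> i = 7 + 2 = 9, acc = 16 + 9 = 25.
Iteration 5: 9 < 16 holds -> i = 9 + 2 = 11, acc = 25 + 11 = 36.
Iteration 6: 11 < 16 holds -> i = 11 + 2 = 13, acc = 36 + 13 = 49.
Iteration 7: 13 < 16 holds -> i = 13 + 2 = 15, acc = 49 + 15 = 64.
Iteration 8: 15 < 16 holds -> i = 15 + 2 = 17, acc = 64 + 17 = 81.
Iteration 9: 17 < 16 fails; recursion stops.
SUM(i) = 1 + 3 + 5 + 7 + 9 + 11 + 13 + 15 + 17 = 81.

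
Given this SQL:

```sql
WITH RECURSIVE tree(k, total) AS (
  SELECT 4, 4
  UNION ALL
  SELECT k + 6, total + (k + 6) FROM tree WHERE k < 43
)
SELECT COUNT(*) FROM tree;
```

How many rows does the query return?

8

Base: k=4, total=4.
Iteration 1: 4 < 43 holds -> k = 4 + 6 = 10, total = 4 + 10 = 14.
Iteration 2: 10 < 43 holds -> k = 10 + 6 = 16, total = 14 + 16 = 30.
Iteration 3: 16 < 43 holds -> k = 16 + 6 = 22, total = 30 + 22 = 52.
Iteration 4: 22 < 43 holds -> k = 22 + 6 = 28, total = 52 + 28 = 80.
Iteration 5: 28 < 43 holds -> k = 28 + 6 = 34, total = 80 + 34 = 114.
Iteration 6: 34 < 43 holds -> k = 34 + 6 = 40, total = 114 + 40 = 154.
Iteration 7: 40 < 43 holds -> k = 40 + 6 = 46, total = 154 + 46 = 200.
Iteration 8: 46 < 43 fails; recursion stops.
Total rows emitted: 8.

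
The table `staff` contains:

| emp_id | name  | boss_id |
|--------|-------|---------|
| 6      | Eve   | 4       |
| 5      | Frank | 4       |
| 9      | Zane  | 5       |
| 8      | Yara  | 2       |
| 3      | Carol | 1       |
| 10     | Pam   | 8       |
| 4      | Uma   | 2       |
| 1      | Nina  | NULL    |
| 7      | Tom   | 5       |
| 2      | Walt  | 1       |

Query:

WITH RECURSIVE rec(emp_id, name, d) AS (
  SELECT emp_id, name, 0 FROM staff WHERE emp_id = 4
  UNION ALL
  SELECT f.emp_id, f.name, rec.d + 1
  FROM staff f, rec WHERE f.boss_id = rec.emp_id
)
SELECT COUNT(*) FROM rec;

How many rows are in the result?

5

Base: emp_id=4 (Uma) at d 0.
Iteration 1: rows with boss_id in {4} -> Frank (id 5, d 1), Eve (id 6, d 1).
Iteration 2: rows with boss_id in {5,6} -> Tom (id 7, d 2), Zane (id 9, d 2).
Iteration 3: no rows with boss_id in {7,9}; recursion stops.
Total rows emitted: 5.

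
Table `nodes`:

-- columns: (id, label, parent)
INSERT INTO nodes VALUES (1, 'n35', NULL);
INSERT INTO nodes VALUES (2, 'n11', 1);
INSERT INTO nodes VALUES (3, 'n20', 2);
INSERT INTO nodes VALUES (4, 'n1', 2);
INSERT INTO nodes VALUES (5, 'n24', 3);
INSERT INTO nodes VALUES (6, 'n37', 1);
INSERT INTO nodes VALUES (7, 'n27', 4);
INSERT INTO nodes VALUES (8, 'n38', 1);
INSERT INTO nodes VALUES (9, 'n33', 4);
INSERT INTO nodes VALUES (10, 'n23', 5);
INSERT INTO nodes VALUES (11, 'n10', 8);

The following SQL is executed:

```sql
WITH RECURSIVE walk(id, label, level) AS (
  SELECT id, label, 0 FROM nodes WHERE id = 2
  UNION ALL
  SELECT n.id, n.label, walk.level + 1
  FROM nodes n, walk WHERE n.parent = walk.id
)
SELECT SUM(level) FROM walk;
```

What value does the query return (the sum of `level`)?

Base: id=2 (n11) at level 0.
Iteration 1: rows with parent in {2} -> n20 (id 3, level 1), n1 (id 4, level 1).
Iteration 2: rows with parent in {3,4} -> n24 (id 5, level 2), n27 (id 7, level 2), n33 (id 9, level 2).
Iteration 3: rows with parent in {5,7,9} -> n23 (id 10, level 3).
Iteration 4: no rows with parent in {10}; recursion stops.
SUM(level) = 0 + 1 + 1 + 2 + 2 + 2 + 3 = 11.

11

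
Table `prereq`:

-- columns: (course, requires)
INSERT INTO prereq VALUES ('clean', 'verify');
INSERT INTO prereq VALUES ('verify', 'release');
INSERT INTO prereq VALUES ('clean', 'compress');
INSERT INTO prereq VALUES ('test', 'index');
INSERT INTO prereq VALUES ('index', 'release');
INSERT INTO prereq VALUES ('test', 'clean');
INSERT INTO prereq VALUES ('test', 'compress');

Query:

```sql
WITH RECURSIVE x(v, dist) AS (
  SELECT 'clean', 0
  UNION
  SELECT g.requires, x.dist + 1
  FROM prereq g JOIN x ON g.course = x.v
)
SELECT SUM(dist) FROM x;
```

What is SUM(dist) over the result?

4

Base: (clean, dist=0).
Iteration 1: edges from {clean} -> (compress, dist=1), (verify, dist=1).
Iteration 2: edges from {compress,verify} -> (release, dist=2).
Iteration 3: no outgoing edges from {release}; recursion stops.
SUM(dist) = 0 + 1 + 1 + 2 = 4.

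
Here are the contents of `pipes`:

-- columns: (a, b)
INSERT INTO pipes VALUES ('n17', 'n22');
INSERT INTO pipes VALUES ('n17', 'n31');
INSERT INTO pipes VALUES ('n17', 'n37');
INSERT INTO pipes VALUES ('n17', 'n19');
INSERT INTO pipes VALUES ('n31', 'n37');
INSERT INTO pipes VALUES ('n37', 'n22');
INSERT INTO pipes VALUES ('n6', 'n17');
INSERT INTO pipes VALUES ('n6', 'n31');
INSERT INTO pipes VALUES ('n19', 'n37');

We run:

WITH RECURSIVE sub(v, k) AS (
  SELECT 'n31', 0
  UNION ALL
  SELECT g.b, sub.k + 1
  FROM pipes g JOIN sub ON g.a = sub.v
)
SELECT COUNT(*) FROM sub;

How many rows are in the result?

3

Base: (n31, k=0).
Iteration 1: edges from {n31} -> (n37, k=1).
Iteration 2: edges from {n37} -> (n22, k=2).
Iteration 3: no outgoing edges from {n22}; recursion stops.
Total rows emitted: 3.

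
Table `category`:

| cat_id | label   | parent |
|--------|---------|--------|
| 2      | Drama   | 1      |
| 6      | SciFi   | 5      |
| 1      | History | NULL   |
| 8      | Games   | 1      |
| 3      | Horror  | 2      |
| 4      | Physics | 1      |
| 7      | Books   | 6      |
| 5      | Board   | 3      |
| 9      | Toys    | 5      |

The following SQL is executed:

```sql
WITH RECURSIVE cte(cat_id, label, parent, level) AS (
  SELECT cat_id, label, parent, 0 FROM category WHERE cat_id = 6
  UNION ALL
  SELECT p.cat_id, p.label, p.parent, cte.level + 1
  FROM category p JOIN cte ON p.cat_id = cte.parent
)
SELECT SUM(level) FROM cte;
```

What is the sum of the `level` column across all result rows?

10

Base: cat_id=6 (SciFi), parent=5, level 0.
Iteration 1: join on cat_id=5 -> Board (id 5, parent=3, level 1).
Iteration 2: join on cat_id=3 -> Horror (id 3, parent=2, level 2).
Iteration 3: join on cat_id=2 -> Drama (id 2, parent=1, level 3).
Iteration 4: join on cat_id=1 -> History (id 1, parent=NULL, level 4).
Iteration 5: parent is NULL; no match; recursion stops.
SUM(level) = 0 + 1 + 2 + 3 + 4 = 10.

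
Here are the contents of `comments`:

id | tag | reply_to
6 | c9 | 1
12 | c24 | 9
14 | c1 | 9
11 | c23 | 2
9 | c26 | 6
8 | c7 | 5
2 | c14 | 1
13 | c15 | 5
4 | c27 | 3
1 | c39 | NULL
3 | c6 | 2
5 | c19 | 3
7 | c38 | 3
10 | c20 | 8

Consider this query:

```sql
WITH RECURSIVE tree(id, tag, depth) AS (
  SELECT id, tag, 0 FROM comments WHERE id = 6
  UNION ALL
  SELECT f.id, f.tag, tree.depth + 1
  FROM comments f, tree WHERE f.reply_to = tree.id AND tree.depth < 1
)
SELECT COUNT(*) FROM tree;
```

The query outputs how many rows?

2

Base: id=6 (c9) at depth 0.
Iteration 1: rows with reply_to in {6} -> c26 (id 9, depth 1).
Iteration 2: depth < 1 fails for all current rows; recursion stops.
Total rows emitted: 2.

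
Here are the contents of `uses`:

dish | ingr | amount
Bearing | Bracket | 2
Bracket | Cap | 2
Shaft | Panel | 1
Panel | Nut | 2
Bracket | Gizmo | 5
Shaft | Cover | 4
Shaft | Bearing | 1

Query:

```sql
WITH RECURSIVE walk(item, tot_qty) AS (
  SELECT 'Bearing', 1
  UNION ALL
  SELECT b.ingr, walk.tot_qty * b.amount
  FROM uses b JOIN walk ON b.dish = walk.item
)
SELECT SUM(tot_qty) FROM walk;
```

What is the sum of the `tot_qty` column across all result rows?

17

Base: (Bearing, tot_qty=1).
Iteration 1: components of {Bearing} -> Bracket = 1*2 = 2.
Iteration 2: components of {Bracket} -> Cap = 2*2 = 4, Gizmo = 2*5 = 10.
Iteration 3: no further components; recursion stops.
SUM(tot_qty) = 1 + 2 + 4 + 10 = 17.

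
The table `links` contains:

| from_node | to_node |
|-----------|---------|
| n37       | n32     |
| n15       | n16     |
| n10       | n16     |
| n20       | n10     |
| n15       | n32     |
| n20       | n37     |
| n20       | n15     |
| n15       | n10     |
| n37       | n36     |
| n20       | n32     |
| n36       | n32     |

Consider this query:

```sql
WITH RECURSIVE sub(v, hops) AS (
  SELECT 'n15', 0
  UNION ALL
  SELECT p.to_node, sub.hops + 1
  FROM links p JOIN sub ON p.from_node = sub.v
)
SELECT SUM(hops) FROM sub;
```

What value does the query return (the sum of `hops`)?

Base: (n15, hops=0).
Iteration 1: edges from {n15} -> (n10, hops=1), (n16, hops=1), (n32, hops=1).
Iteration 2: edges from {n10,n16,n32} -> (n16, hops=2).
Iteration 3: no outgoing edges from {n16}; recursion stops.
SUM(hops) = 0 + 1 + 1 + 1 + 2 = 5.

5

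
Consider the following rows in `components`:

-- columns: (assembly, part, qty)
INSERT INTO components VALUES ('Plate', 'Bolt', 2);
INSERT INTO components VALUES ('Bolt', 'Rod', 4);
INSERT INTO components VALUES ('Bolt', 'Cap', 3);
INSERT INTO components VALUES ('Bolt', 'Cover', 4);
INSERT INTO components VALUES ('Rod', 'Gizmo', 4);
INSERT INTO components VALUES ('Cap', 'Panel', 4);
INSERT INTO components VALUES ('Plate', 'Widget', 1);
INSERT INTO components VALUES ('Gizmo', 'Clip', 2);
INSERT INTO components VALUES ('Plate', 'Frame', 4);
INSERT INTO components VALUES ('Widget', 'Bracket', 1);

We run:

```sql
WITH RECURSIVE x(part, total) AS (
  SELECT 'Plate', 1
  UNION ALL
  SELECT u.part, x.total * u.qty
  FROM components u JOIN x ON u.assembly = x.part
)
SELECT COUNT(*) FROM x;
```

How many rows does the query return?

Base: (Plate, total=1).
Iteration 1: components of {Plate} -> Bolt = 1*2 = 2, Frame = 1*4 = 4, Widget = 1*1 = 1.
Iteration 2: components of {Bolt,Frame,Widget} -> Bracket = 1*1 = 1, Cap = 2*3 = 6, Cover = 2*4 = 8, Rod = 2*4 = 8.
Iteration 3: components of {Bracket,Cap,Cover,Rod} -> Gizmo = 8*4 = 32, Panel = 6*4 = 24.
Iteration 4: components of {Gizmo,Panel} -> Clip = 32*2 = 64.
Iteration 5: no further components; recursion stops.
Total rows emitted: 11.

11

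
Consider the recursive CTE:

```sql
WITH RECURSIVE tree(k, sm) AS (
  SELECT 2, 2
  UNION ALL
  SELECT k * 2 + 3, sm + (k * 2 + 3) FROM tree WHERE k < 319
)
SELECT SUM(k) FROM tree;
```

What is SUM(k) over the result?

1251

Base: k=2, sm=2.
Iteration 1: 2 < 319 holds -> k = 2 * 2 + 3 = 7, sm = 2 + 7 = 9.
Iteration 2: 7 < 319 holds -> k = 7 * 2 + 3 = 17, sm = 9 + 17 = 26.
Iteration 3: 17 < 319 holds -> k = 17 * 2 + 3 = 37, sm = 26 + 37 = 63.
Iteration 4: 37 < 319 holds -> k = 37 * 2 + 3 = 77, sm = 63 + 77 = 140.
Iteration 5: 77 < 319 holds -> k = 77 * 2 + 3 = 157, sm = 140 + 157 = 297.
Iteration 6: 157 < 319 holds -> k = 157 * 2 + 3 = 317, sm = 297 + 317 = 614.
Iteration 7: 317 < 319 holds -> k = 317 * 2 + 3 = 637, sm = 614 + 637 = 1251.
Iteration 8: 637 < 319 fails; recursion stops.
SUM(k) = 2 + 7 + 17 + 37 + 77 + 157 + 317 + 637 = 1251.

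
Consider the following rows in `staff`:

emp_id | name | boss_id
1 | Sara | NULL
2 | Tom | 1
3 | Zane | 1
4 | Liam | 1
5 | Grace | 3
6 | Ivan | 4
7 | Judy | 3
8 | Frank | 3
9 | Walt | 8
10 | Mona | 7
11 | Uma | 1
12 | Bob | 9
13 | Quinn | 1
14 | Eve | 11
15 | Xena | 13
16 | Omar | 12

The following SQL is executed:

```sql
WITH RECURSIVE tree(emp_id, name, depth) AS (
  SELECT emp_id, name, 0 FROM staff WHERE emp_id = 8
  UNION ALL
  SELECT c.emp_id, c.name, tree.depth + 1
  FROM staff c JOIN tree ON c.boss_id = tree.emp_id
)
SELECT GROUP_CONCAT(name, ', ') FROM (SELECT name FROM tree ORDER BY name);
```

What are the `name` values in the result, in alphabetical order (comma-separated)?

Bob, Frank, Omar, Walt

Base: emp_id=8 (Frank) at depth 0.
Iteration 1: rows with boss_id in {8} -> Walt (id 9, depth 1).
Iteration 2: rows with boss_id in {9} -> Bob (id 12, depth 2).
Iteration 3: rows with boss_id in {12} -> Omar (id 16, depth 3).
Iteration 4: no rows with boss_id in {16}; recursion stops.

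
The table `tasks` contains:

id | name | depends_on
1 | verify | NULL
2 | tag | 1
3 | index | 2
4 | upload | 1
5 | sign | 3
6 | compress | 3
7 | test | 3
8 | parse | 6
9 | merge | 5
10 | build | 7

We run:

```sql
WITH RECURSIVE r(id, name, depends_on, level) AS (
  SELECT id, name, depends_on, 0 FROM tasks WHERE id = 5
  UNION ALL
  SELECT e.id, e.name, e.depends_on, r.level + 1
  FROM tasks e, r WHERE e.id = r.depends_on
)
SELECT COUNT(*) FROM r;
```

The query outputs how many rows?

Base: id=5 (sign), depends_on=3, level 0.
Iteration 1: join on id=3 -> index (id 3, depends_on=2, level 1).
Iteration 2: join on id=2 -> tag (id 2, depends_on=1, level 2).
Iteration 3: join on id=1 -> verify (id 1, depends_on=NULL, level 3).
Iteration 4: depends_on is NULL; no match; recursion stops.
Total rows emitted: 4.

4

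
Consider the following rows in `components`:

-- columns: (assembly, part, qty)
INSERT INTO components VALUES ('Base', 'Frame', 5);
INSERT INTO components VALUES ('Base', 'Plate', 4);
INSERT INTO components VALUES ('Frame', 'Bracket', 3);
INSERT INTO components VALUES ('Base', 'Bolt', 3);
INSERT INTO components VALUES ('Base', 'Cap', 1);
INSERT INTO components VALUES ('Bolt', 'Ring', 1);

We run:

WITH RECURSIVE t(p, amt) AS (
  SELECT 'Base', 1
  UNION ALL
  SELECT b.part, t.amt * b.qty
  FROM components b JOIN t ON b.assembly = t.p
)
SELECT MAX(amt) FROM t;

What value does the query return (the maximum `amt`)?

15

Base: (Base, amt=1).
Iteration 1: components of {Base} -> Bolt = 1*3 = 3, Cap = 1*1 = 1, Frame = 1*5 = 5, Plate = 1*4 = 4.
Iteration 2: components of {Bolt,Cap,Frame,Plate} -> Bracket = 5*3 = 15, Ring = 3*1 = 3.
Iteration 3: no further components; recursion stops.
amt values: 1, 5, 4, 3, 1, 15, 3; the maximum is 15.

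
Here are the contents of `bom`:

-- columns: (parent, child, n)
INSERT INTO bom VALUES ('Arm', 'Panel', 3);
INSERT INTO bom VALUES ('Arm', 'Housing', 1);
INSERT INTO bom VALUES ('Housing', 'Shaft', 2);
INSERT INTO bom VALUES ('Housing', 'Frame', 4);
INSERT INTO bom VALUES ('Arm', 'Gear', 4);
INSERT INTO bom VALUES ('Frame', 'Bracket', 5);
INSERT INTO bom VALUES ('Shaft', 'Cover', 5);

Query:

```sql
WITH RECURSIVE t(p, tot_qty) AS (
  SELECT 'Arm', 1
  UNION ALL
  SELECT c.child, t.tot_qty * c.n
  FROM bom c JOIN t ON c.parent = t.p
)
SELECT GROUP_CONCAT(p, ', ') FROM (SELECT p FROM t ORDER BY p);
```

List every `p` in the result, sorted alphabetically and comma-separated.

Arm, Bracket, Cover, Frame, Gear, Housing, Panel, Shaft

Base: (Arm, tot_qty=1).
Iteration 1: components of {Arm} -> Gear = 1*4 = 4, Housing = 1*1 = 1, Panel = 1*3 = 3.
Iteration 2: components of {Gear,Housing,Panel} -> Frame = 1*4 = 4, Shaft = 1*2 = 2.
Iteration 3: components of {Frame,Shaft} -> Bracket = 4*5 = 20, Cover = 2*5 = 10.
Iteration 4: no further components; recursion stops.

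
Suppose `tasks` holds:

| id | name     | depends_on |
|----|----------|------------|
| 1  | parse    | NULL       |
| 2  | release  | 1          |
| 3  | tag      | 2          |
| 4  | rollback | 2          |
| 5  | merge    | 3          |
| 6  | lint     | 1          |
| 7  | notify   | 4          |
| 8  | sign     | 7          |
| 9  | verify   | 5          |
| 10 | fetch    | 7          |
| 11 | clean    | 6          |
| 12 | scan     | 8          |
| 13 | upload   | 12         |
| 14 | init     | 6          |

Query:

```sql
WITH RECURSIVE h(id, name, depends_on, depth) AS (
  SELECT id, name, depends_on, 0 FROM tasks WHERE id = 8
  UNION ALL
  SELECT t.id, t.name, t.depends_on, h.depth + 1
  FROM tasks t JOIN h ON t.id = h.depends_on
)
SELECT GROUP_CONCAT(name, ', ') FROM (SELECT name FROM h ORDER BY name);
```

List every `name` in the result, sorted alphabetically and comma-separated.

notify, parse, release, rollback, sign

Base: id=8 (sign), depends_on=7, depth 0.
Iteration 1: join on id=7 -> notify (id 7, depends_on=4, depth 1).
Iteration 2: join on id=4 -> rollback (id 4, depends_on=2, depth 2).
Iteration 3: join on id=2 -> release (id 2, depends_on=1, depth 3).
Iteration 4: join on id=1 -> parse (id 1, depends_on=NULL, depth 4).
Iteration 5: depends_on is NULL; no match; recursion stops.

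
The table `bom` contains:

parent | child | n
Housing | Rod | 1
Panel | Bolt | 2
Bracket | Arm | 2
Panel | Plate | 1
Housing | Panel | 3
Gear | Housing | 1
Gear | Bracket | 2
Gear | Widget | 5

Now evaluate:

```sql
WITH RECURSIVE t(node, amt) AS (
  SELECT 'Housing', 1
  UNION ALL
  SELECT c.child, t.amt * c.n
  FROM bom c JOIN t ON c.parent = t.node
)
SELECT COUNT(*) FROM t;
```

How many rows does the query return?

5

Base: (Housing, amt=1).
Iteration 1: components of {Housing} -> Panel = 1*3 = 3, Rod = 1*1 = 1.
Iteration 2: components of {Panel,Rod} -> Bolt = 3*2 = 6, Plate = 3*1 = 3.
Iteration 3: no further components; recursion stops.
Total rows emitted: 5.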